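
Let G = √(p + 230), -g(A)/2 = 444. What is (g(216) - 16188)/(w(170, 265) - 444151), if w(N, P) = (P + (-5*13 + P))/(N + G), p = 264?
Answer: 215438914395456/5603584547356331 - 7940340*√494/5603584547356331 ≈ 0.038447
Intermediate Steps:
g(A) = -888 (g(A) = -2*444 = -888)
G = √494 (G = √(264 + 230) = √494 ≈ 22.226)
w(N, P) = (-65 + 2*P)/(N + √494) (w(N, P) = (P + (-5*13 + P))/(N + √494) = (P + (-65 + P))/(N + √494) = (-65 + 2*P)/(N + √494))
(g(216) - 16188)/(w(170, 265) - 444151) = (-888 - 16188)/((-65 + 2*265)/(170 + √494) - 444151) = -17076/((-65 + 530)/(170 + √494) - 444151) = -17076/(465/(170 + √494) - 444151) = -17076/(-444151 + 465/(170 + √494))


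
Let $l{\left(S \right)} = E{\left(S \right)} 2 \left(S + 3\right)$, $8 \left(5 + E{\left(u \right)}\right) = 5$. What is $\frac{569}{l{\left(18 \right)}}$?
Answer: $- \frac{2276}{735} \approx -3.0966$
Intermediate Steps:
$E{\left(u \right)} = - \frac{35}{8}$ ($E{\left(u \right)} = -5 + \frac{1}{8} \cdot 5 = -5 + \frac{5}{8} = - \frac{35}{8}$)
$l{\left(S \right)} = - \frac{105}{4} - \frac{35 S}{4}$ ($l{\left(S \right)} = - \frac{35 \cdot 2 \left(S + 3\right)}{8} = - \frac{35 \cdot 2 \left(3 + S\right)}{8} = - \frac{35 \left(6 + 2 S\right)}{8} = - \frac{105}{4} - \frac{35 S}{4}$)
$\frac{569}{l{\left(18 \right)}} = \frac{569}{- \frac{105}{4} - \frac{315}{2}} = \frac{569}{- \frac{735}{4}} = 569 \left(- \frac{4}{735}\right) = - \frac{2276}{735}$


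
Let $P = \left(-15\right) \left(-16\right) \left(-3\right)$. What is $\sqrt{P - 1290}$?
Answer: $i \sqrt{2010} \approx 44.833 i$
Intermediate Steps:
$P = -720$ ($P = 240 \left(-3\right) = -720$)
$\sqrt{P - 1290} = \sqrt{-720 - 1290} = \sqrt{-2010} = i \sqrt{2010}$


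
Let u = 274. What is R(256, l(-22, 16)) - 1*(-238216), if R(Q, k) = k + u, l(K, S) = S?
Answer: 238506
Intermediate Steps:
R(Q, k) = 274 + k (R(Q, k) = k + 274 = 274 + k)
R(256, l(-22, 16)) - 1*(-238216) = (274 + 16) - 1*(-238216) = 290 + 238216 = 238506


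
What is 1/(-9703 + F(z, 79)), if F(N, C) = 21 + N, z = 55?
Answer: -1/9627 ≈ -0.00010387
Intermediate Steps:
1/(-9703 + F(z, 79)) = 1/(-9703 + (21 + 55)) = 1/(-9703 + 76) = 1/(-9627) = -1/9627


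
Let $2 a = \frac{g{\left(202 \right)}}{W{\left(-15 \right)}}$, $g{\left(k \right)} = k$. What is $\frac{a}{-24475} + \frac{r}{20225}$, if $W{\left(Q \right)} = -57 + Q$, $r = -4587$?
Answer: $- \frac{323246747}{1425619800} \approx -0.22674$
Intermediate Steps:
$a = - \frac{101}{72}$ ($a = \frac{202 \frac{1}{-57 - 15}}{2} = \frac{202 \frac{1}{-72}}{2} = \frac{202 \left(- \frac{1}{72}\right)}{2} = \frac{1}{2} \left(- \frac{101}{36}\right) = - \frac{101}{72} \approx -1.4028$)
$\frac{a}{-24475} + \frac{r}{20225} = - \frac{101}{72 \left(-24475\right)} - \frac{4587}{20225} = \left(- \frac{101}{72}\right) \left(- \frac{1}{24475}\right) - \frac{4587}{20225} = \frac{101}{1762200} - \frac{4587}{20225} = - \frac{323246747}{1425619800}$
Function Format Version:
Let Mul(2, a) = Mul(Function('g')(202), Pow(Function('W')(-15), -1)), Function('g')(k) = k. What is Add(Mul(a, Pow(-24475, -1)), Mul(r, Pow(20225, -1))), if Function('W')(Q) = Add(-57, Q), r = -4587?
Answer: Rational(-323246747, 1425619800) ≈ -0.22674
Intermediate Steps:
a = Rational(-101, 72) (a = Mul(Rational(1, 2), Mul(202, Pow(Add(-57, -15), -1))) = Mul(Rational(1, 2), Mul(202, Pow(-72, -1))) = Mul(Rational(1, 2), Mul(202, Rational(-1, 72))) = Mul(Rational(1, 2), Rational(-101, 36)) = Rational(-101, 72) ≈ -1.4028)
Add(Mul(a, Pow(-24475, -1)), Mul(r, Pow(20225, -1))) = Add(Mul(Rational(-101, 72), Pow(-24475, -1)), Mul(-4587, Pow(20225, -1))) = Add(Mul(Rational(-101, 72), Rational(-1, 24475)), Mul(-4587, Rational(1, 20225))) = Add(Rational(101, 1762200), Rational(-4587, 20225)) = Rational(-323246747, 1425619800)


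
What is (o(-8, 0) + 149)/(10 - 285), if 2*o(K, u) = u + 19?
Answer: -317/550 ≈ -0.57636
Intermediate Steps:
o(K, u) = 19/2 + u/2 (o(K, u) = (u + 19)/2 = (19 + u)/2 = 19/2 + u/2)
(o(-8, 0) + 149)/(10 - 285) = ((19/2 + (1/2)*0) + 149)/(10 - 285) = ((19/2 + 0) + 149)/(-275) = (19/2 + 149)*(-1/275) = (317/2)*(-1/275) = -317/550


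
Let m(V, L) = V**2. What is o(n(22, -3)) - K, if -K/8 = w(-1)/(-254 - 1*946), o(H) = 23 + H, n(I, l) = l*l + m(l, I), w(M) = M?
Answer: 6151/150 ≈ 41.007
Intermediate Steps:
n(I, l) = 2*l**2 (n(I, l) = l*l + l**2 = l**2 + l**2 = 2*l**2)
K = -1/150 (K = -8*(-1)/(-254 - 1*946) = -8*(-1)/(-254 - 946) = -8*(-1)/(-1200) = -(-1)*(-1)/150 = -8*1/1200 = -1/150 ≈ -0.0066667)
o(n(22, -3)) - K = (23 + 2*(-3)**2) - 1*(-1/150) = (23 + 2*9) + 1/150 = (23 + 18) + 1/150 = 41 + 1/150 = 6151/150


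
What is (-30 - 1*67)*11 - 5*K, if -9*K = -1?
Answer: -9608/9 ≈ -1067.6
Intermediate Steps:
K = ⅑ (K = -⅑*(-1) = ⅑ ≈ 0.11111)
(-30 - 1*67)*11 - 5*K = (-30 - 1*67)*11 - 5*⅑ = (-30 - 67)*11 - 5/9 = -97*11 - 5/9 = -1067 - 5/9 = -9608/9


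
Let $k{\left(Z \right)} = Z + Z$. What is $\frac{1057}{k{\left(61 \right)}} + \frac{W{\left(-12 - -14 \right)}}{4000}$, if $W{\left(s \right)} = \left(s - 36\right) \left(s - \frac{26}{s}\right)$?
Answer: $\frac{1068407}{122000} \approx 8.7574$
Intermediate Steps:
$W{\left(s \right)} = \left(-36 + s\right) \left(s - \frac{26}{s}\right)$
$k{\left(Z \right)} = 2 Z$
$\frac{1057}{k{\left(61 \right)}} + \frac{W{\left(-12 - -14 \right)}}{4000} = \frac{1057}{2 \cdot 61} + \frac{-26 + \left(-12 - -14\right)^{2} - 36 \left(-12 - -14\right) + \frac{936}{-12 - -14}}{4000} = \frac{1057}{122} + \left(-26 + \left(-12 + 14\right)^{2} - 36 \left(-12 + 14\right) + \frac{936}{-12 + 14}\right) \frac{1}{4000} = 1057 \cdot \frac{1}{122} + \left(-26 + 2^{2} - 72 + \frac{936}{2}\right) \frac{1}{4000} = \frac{1057}{122} + \left(-26 + 4 - 72 + 936 \cdot \frac{1}{2}\right) \frac{1}{4000} = \frac{1057}{122} + \left(-26 + 4 - 72 + 468\right) \frac{1}{4000} = \frac{1057}{122} + 374 \cdot \frac{1}{4000} = \frac{1057}{122} + \frac{187}{2000} = \frac{1068407}{122000}$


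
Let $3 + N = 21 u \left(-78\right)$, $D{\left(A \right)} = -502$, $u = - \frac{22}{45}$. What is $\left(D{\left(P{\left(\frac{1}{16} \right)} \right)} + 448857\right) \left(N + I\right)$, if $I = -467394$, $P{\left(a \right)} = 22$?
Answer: $-209200739251$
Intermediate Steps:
$u = - \frac{22}{45}$ ($u = \left(-22\right) \frac{1}{45} = - \frac{22}{45} \approx -0.48889$)
$N = \frac{3989}{5}$ ($N = -3 + 21 \left(- \frac{22}{45}\right) \left(-78\right) = -3 - - \frac{4004}{5} = -3 + \frac{4004}{5} = \frac{3989}{5} \approx 797.8$)
$\left(D{\left(P{\left(\frac{1}{16} \right)} \right)} + 448857\right) \left(N + I\right) = \left(-502 + 448857\right) \left(\frac{3989}{5} - 467394\right) = 448355 \left(- \frac{2332981}{5}\right) = -209200739251$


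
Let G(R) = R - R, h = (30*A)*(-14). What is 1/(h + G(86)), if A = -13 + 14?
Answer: -1/420 ≈ -0.0023810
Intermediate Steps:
A = 1
h = -420 (h = (30*1)*(-14) = 30*(-14) = -420)
G(R) = 0
1/(h + G(86)) = 1/(-420 + 0) = 1/(-420) = -1/420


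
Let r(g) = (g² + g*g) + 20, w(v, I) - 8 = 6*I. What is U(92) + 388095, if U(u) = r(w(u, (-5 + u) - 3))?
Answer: 912403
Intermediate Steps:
w(v, I) = 8 + 6*I
r(g) = 20 + 2*g² (r(g) = (g² + g²) + 20 = 2*g² + 20 = 20 + 2*g²)
U(u) = 20 + 2*(-40 + 6*u)² (U(u) = 20 + 2*(8 + 6*((-5 + u) - 3))² = 20 + 2*(8 + 6*(-8 + u))² = 20 + 2*(8 + (-48 + 6*u))² = 20 + 2*(-40 + 6*u)²)
U(92) + 388095 = (3220 - 960*92 + 72*92²) + 388095 = (3220 - 88320 + 72*8464) + 388095 = (3220 - 88320 + 609408) + 388095 = 524308 + 388095 = 912403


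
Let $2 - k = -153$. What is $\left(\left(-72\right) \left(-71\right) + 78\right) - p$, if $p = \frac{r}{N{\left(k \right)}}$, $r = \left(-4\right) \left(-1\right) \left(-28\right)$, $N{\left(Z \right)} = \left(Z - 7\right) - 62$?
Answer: $\frac{223226}{43} \approx 5191.3$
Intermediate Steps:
$k = 155$ ($k = 2 - -153 = 2 + 153 = 155$)
$N{\left(Z \right)} = -69 + Z$ ($N{\left(Z \right)} = \left(Z - 7\right) - 62 = \left(-7 + Z\right) - 62 = -69 + Z$)
$r = -112$ ($r = 4 \left(-28\right) = -112$)
$p = - \frac{56}{43}$ ($p = - \frac{112}{-69 + 155} = - \frac{112}{86} = \left(-112\right) \frac{1}{86} = - \frac{56}{43} \approx -1.3023$)
$\left(\left(-72\right) \left(-71\right) + 78\right) - p = \left(\left(-72\right) \left(-71\right) + 78\right) - - \frac{56}{43} = \left(5112 + 78\right) + \frac{56}{43} = 5190 + \frac{56}{43} = \frac{223226}{43}$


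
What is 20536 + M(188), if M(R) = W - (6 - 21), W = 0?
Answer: 20551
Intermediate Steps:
M(R) = 15 (M(R) = 0 - (6 - 21) = 0 - 1*(-15) = 0 + 15 = 15)
20536 + M(188) = 20536 + 15 = 20551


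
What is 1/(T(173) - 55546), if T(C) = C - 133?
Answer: -1/55506 ≈ -1.8016e-5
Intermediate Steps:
T(C) = -133 + C
1/(T(173) - 55546) = 1/((-133 + 173) - 55546) = 1/(40 - 55546) = 1/(-55506) = -1/55506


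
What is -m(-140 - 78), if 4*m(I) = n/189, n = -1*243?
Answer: 9/28 ≈ 0.32143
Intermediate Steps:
n = -243
m(I) = -9/28 (m(I) = (-243/189)/4 = (-243*1/189)/4 = (¼)*(-9/7) = -9/28)
-m(-140 - 78) = -1*(-9/28) = 9/28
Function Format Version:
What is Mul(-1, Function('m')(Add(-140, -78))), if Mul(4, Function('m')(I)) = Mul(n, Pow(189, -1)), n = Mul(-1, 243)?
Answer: Rational(9, 28) ≈ 0.32143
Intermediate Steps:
n = -243
Function('m')(I) = Rational(-9, 28) (Function('m')(I) = Mul(Rational(1, 4), Mul(-243, Pow(189, -1))) = Mul(Rational(1, 4), Mul(-243, Rational(1, 189))) = Mul(Rational(1, 4), Rational(-9, 7)) = Rational(-9, 28))
Mul(-1, Function('m')(Add(-140, -78))) = Mul(-1, Rational(-9, 28)) = Rational(9, 28)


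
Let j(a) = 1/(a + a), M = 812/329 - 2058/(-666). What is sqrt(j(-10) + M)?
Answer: sqrt(14991649455)/52170 ≈ 2.3470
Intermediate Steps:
M = 28997/5217 (M = 812*(1/329) - 2058*(-1/666) = 116/47 + 343/111 = 28997/5217 ≈ 5.5582)
j(a) = 1/(2*a)
sqrt(j(-10) + M) = sqrt((1/2)/(-10) + 28997/5217) = sqrt((1/2)*(-1/10) + 28997/5217) = sqrt(-1/20 + 28997/5217) = sqrt(574723/104340) = sqrt(14991649455)/52170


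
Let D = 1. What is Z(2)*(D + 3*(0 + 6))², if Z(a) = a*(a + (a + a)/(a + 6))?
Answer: 1805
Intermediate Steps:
Z(a) = a*(a + 2*a/(6 + a)) (Z(a) = a*(a + (2*a)/(6 + a)) = a*(a + 2*a/(6 + a)))
Z(2)*(D + 3*(0 + 6))² = (2²*(8 + 2)/(6 + 2))*(1 + 3*(0 + 6))² = (4*10/8)*(1 + 3*6)² = (4*(⅛)*10)*(1 + 18)² = 5*19² = 5*361 = 1805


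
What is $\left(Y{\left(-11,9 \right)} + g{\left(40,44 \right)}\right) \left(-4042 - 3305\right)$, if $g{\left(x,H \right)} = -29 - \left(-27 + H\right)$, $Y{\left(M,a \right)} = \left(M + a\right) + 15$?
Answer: $242451$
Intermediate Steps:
$Y{\left(M,a \right)} = 15 + M + a$
$g{\left(x,H \right)} = -2 - H$
$\left(Y{\left(-11,9 \right)} + g{\left(40,44 \right)}\right) \left(-4042 - 3305\right) = \left(\left(15 - 11 + 9\right) - 46\right) \left(-4042 - 3305\right) = \left(13 - 46\right) \left(-7347\right) = \left(-33\right) \left(-7347\right) = 242451$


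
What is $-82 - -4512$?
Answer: $4430$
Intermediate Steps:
$-82 - -4512 = -82 + 4512 = 4430$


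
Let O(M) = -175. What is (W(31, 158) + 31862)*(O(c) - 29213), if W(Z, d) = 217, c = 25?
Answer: -942737652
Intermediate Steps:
(W(31, 158) + 31862)*(O(c) - 29213) = (217 + 31862)*(-175 - 29213) = 32079*(-29388) = -942737652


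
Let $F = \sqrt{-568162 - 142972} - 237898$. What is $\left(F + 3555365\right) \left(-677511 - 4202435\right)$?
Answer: $-16189059816782 - 4879946 i \sqrt{711134} \approx -1.6189 \cdot 10^{13} - 4.1152 \cdot 10^{9} i$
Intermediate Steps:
$F = -237898 + i \sqrt{711134}$ ($F = \sqrt{-711134} - 237898 = i \sqrt{711134} - 237898 = -237898 + i \sqrt{711134} \approx -2.379 \cdot 10^{5} + 843.29 i$)
$\left(F + 3555365\right) \left(-677511 - 4202435\right) = \left(\left(-237898 + i \sqrt{711134}\right) + 3555365\right) \left(-677511 - 4202435\right) = \left(3317467 + i \sqrt{711134}\right) \left(-4879946\right) = -16189059816782 - 4879946 i \sqrt{711134}$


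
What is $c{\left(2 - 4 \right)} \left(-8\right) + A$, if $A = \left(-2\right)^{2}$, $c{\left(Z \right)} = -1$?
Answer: $12$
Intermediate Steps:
$A = 4$
$c{\left(2 - 4 \right)} \left(-8\right) + A = \left(-1\right) \left(-8\right) + 4 = 8 + 4 = 12$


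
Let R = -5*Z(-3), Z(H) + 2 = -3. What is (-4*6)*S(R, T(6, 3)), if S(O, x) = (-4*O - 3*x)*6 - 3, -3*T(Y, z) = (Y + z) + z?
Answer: 12744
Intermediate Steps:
Z(H) = -5 (Z(H) = -2 - 3 = -5)
T(Y, z) = -2*z/3 - Y/3 (T(Y, z) = -((Y + z) + z)/3 = -(Y + 2*z)/3 = -2*z/3 - Y/3)
R = 25 (R = -5*(-5) = 25)
S(O, x) = -3 - 24*O - 18*x (S(O, x) = (-24*O - 18*x) - 3 = -3 - 24*O - 18*x)
(-4*6)*S(R, T(6, 3)) = (-4*6)*(-3 - 24*25 - 18*(-2/3*3 - 1/3*6)) = -24*(-3 - 600 - 18*(-2 - 2)) = -24*(-3 - 600 - 18*(-4)) = -24*(-3 - 600 + 72) = -24*(-531) = 12744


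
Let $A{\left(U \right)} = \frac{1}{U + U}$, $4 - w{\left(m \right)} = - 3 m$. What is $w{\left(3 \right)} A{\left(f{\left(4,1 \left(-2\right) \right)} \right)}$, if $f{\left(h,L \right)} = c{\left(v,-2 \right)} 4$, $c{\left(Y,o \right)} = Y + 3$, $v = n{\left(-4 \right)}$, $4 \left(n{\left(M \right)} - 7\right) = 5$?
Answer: $\frac{13}{90} \approx 0.14444$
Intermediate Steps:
$n{\left(M \right)} = \frac{33}{4}$ ($n{\left(M \right)} = 7 + \frac{1}{4} \cdot 5 = 7 + \frac{5}{4} = \frac{33}{4}$)
$v = \frac{33}{4} \approx 8.25$
$c{\left(Y,o \right)} = 3 + Y$
$w{\left(m \right)} = 4 + 3 m$ ($w{\left(m \right)} = 4 - - 3 m = 4 + 3 m$)
$f{\left(h,L \right)} = 45$ ($f{\left(h,L \right)} = \left(3 + \frac{33}{4}\right) 4 = \frac{45}{4} \cdot 4 = 45$)
$A{\left(U \right)} = \frac{1}{2 U}$
$w{\left(3 \right)} A{\left(f{\left(4,1 \left(-2\right) \right)} \right)} = \left(4 + 3 \cdot 3\right) \frac{1}{2 \cdot 45} = \left(4 + 9\right) \frac{1}{2} \cdot \frac{1}{45} = 13 \cdot \frac{1}{90} = \frac{13}{90}$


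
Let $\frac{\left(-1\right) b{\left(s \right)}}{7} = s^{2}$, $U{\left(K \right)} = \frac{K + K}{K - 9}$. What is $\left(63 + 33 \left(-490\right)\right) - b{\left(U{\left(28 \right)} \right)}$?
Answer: $- \frac{5792675}{361} \approx -16046.0$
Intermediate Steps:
$U{\left(K \right)} = \frac{2 K}{-9 + K}$
$b{\left(s \right)} = - 7 s^{2}$
$\left(63 + 33 \left(-490\right)\right) - b{\left(U{\left(28 \right)} \right)} = \left(63 + 33 \left(-490\right)\right) - - 7 \left(2 \cdot 28 \frac{1}{-9 + 28}\right)^{2} = \left(63 - 16170\right) - - 7 \left(2 \cdot 28 \cdot \frac{1}{19}\right)^{2} = -16107 - - 7 \left(2 \cdot 28 \cdot \frac{1}{19}\right)^{2} = -16107 - - 7 \left(\frac{56}{19}\right)^{2} = -16107 - \left(-7\right) \frac{3136}{361} = -16107 - - \frac{21952}{361} = -16107 + \frac{21952}{361} = - \frac{5792675}{361}$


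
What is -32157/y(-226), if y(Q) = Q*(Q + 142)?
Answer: -10719/6328 ≈ -1.6939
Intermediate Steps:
y(Q) = Q*(142 + Q)
-32157/y(-226) = -32157*(-1/(226*(142 - 226))) = -32157/((-226*(-84))) = -32157/18984 = -32157*1/18984 = -10719/6328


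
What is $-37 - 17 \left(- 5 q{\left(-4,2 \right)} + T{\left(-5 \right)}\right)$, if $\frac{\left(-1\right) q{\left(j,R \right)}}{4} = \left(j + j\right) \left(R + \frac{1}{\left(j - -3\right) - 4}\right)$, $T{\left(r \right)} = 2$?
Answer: $4825$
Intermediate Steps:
$q{\left(j,R \right)} = - 8 j \left(R + \frac{1}{-1 + j}\right)$ ($q{\left(j,R \right)} = - 4 \left(j + j\right) \left(R + \frac{1}{\left(j - -3\right) - 4}\right) = - 4 \cdot 2 j \left(R + \frac{1}{\left(j + 3\right) - 4}\right) = - 4 \cdot 2 j \left(R + \frac{1}{\left(3 + j\right) - 4}\right) = - 4 \cdot 2 j \left(R + \frac{1}{-1 + j}\right) = - 8 j \left(R + \frac{1}{-1 + j}\right)$)
$-37 - 17 \left(- 5 q{\left(-4,2 \right)} + T{\left(-5 \right)}\right) = -37 - 17 \left(- 5 \cdot 8 \left(-4\right) \frac{1}{-1 - 4} \left(-1 + 2 - 2 \left(-4\right)\right) + 2\right) = -37 - 17 \left(- 5 \cdot 8 \left(-4\right) \frac{1}{-5} \left(-1 + 2 + 8\right) + 2\right) = -37 - 17 \left(- 5 \cdot 8 \left(-4\right) \left(- \frac{1}{5}\right) 9 + 2\right) = -37 - 17 \left(\left(-5\right) \frac{288}{5} + 2\right) = -37 - 17 \left(-288 + 2\right) = -37 - -4862 = -37 + 4862 = 4825$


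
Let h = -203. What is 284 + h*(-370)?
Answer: 75394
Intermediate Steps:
284 + h*(-370) = 284 - 203*(-370) = 284 + 75110 = 75394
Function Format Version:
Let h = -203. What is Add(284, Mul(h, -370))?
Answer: 75394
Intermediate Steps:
Add(284, Mul(h, -370)) = Add(284, Mul(-203, -370)) = Add(284, 75110) = 75394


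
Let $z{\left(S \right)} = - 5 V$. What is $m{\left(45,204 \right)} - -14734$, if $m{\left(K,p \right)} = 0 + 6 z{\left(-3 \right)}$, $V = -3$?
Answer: $14824$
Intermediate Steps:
$z{\left(S \right)} = 15$ ($z{\left(S \right)} = \left(-5\right) \left(-3\right) = 15$)
$m{\left(K,p \right)} = 90$ ($m{\left(K,p \right)} = 0 + 6 \cdot 15 = 0 + 90 = 90$)
$m{\left(45,204 \right)} - -14734 = 90 - -14734 = 90 + 14734 = 14824$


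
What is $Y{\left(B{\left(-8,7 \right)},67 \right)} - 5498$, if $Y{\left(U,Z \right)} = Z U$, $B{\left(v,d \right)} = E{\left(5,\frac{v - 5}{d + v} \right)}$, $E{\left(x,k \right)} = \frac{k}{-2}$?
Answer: $- \frac{11867}{2} \approx -5933.5$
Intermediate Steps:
$E{\left(x,k \right)} = - \frac{k}{2}$ ($E{\left(x,k \right)} = k \left(- \frac{1}{2}\right) = - \frac{k}{2}$)
$B{\left(v,d \right)} = - \frac{-5 + v}{2 \left(d + v\right)}$ ($B{\left(v,d \right)} = - \frac{\left(v - 5\right) \frac{1}{d + v}}{2} = - \frac{\left(-5 + v\right) \frac{1}{d + v}}{2} = - \frac{\frac{1}{d + v} \left(-5 + v\right)}{2} = - \frac{-5 + v}{2 \left(d + v\right)}$)
$Y{\left(U,Z \right)} = U Z$
$Y{\left(B{\left(-8,7 \right)},67 \right)} - 5498 = \frac{5 - -8}{2 \left(7 - 8\right)} 67 - 5498 = \frac{5 + 8}{2 \left(-1\right)} 67 - 5498 = \frac{1}{2} \left(-1\right) 13 \cdot 67 - 5498 = \left(- \frac{13}{2}\right) 67 - 5498 = - \frac{871}{2} - 5498 = - \frac{11867}{2}$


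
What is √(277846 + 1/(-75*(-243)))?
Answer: √5063743351/135 ≈ 527.11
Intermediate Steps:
√(277846 + 1/(-75*(-243))) = √(277846 + 1/18225) = √(5063743351/18225) = √5063743351/135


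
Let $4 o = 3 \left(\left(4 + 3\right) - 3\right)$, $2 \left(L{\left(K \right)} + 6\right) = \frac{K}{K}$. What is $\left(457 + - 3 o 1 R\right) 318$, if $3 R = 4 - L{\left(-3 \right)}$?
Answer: $136263$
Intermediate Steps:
$L{\left(K \right)} = - \frac{11}{2}$ ($L{\left(K \right)} = -6 + \frac{K \frac{1}{K}}{2} = -6 + \frac{1}{2} \cdot 1 = -6 + \frac{1}{2} = - \frac{11}{2}$)
$o = 3$ ($o = \frac{3 \left(\left(4 + 3\right) - 3\right)}{4} = \frac{3 \left(7 - 3\right)}{4} = \frac{3 \cdot 4}{4} = \frac{1}{4} \cdot 12 = 3$)
$R = \frac{19}{6}$ ($R = \frac{4 - - \frac{11}{2}}{3} = \frac{4 + \frac{11}{2}}{3} = \frac{1}{3} \cdot \frac{19}{2} = \frac{19}{6} \approx 3.1667$)
$\left(457 + - 3 o 1 R\right) 318 = \left(457 + - 3 \cdot 3 \cdot 1 \cdot \frac{19}{6}\right) 318 = \left(457 + \left(-3\right) 3 \cdot \frac{19}{6}\right) 318 = \left(457 - \frac{57}{2}\right) 318 = \frac{857}{2} \cdot 318 = 136263$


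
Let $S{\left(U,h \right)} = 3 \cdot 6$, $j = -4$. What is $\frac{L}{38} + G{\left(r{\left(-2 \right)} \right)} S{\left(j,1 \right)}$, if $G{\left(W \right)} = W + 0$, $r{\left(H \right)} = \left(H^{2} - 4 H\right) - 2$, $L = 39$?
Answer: $\frac{6879}{38} \approx 181.03$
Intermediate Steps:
$r{\left(H \right)} = -2 + H^{2} - 4 H$
$G{\left(W \right)} = W$
$S{\left(U,h \right)} = 18$
$\frac{L}{38} + G{\left(r{\left(-2 \right)} \right)} S{\left(j,1 \right)} = \frac{39}{38} + \left(-2 + \left(-2\right)^{2} - -8\right) 18 = 39 \cdot \frac{1}{38} + \left(-2 + 4 + 8\right) 18 = \frac{39}{38} + 10 \cdot 18 = \frac{39}{38} + 180 = \frac{6879}{38}$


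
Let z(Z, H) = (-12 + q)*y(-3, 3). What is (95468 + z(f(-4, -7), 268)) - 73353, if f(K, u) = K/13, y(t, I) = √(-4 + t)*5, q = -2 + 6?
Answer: 22115 - 40*I*√7 ≈ 22115.0 - 105.83*I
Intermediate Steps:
q = 4
y(t, I) = 5*√(-4 + t)
f(K, u) = K/13 (f(K, u) = K*(1/13) = K/13)
z(Z, H) = -40*I*√7 (z(Z, H) = (-12 + 4)*(5*√(-4 - 3)) = -40*√(-7) = -40*I*√7)
(95468 + z(f(-4, -7), 268)) - 73353 = (95468 - 40*I*√7) - 73353 = 22115 - 40*I*√7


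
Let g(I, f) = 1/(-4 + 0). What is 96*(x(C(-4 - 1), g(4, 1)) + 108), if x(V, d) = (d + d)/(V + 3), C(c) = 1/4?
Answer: 134592/13 ≈ 10353.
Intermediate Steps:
g(I, f) = -¼ (g(I, f) = 1/(-4) = -¼)
C(c) = ¼
x(V, d) = 2*d/(3 + V) (x(V, d) = (2*d)/(3 + V) = 2*d/(3 + V))
96*(x(C(-4 - 1), g(4, 1)) + 108) = 96*(2*(-¼)/(3 + ¼) + 108) = 96*(2*(-¼)/(13/4) + 108) = 96*(2*(-¼)*(4/13) + 108) = 96*(-2/13 + 108) = 96*(1402/13) = 134592/13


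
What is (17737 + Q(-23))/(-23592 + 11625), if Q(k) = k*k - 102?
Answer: -18164/11967 ≈ -1.5178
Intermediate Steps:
Q(k) = -102 + k² (Q(k) = k² - 102 = -102 + k²)
(17737 + Q(-23))/(-23592 + 11625) = (17737 + (-102 + (-23)²))/(-23592 + 11625) = (17737 + (-102 + 529))/(-11967) = (17737 + 427)*(-1/11967) = 18164*(-1/11967) = -18164/11967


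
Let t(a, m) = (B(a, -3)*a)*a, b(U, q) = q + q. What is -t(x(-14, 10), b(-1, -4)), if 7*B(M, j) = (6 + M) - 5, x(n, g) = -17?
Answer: 4624/7 ≈ 660.57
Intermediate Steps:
b(U, q) = 2*q
B(M, j) = 1/7 + M/7 (B(M, j) = ((6 + M) - 5)/7 = (1 + M)/7 = 1/7 + M/7)
t(a, m) = a**2*(1/7 + a/7) (t(a, m) = ((1/7 + a/7)*a)*a = (a*(1/7 + a/7))*a = a**2*(1/7 + a/7))
-t(x(-14, 10), b(-1, -4)) = -(-17)**2*(1 - 17)/7 = -289*(-16)/7 = -1*(-4624/7) = 4624/7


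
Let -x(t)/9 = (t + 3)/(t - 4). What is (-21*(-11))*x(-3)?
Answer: 0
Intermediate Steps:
x(t) = -9*(3 + t)/(-4 + t) (x(t) = -9*(t + 3)/(t - 4) = -9*(3 + t)/(-4 + t))
(-21*(-11))*x(-3) = (-21*(-11))*(9*(-3 - 1*(-3))/(-4 - 3)) = 231*(9*(-3 + 3)/(-7)) = 231*(9*(-⅐)*0) = 231*0 = 0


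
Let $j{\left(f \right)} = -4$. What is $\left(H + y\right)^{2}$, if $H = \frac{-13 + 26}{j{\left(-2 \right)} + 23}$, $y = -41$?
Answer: $\frac{586756}{361} \approx 1625.4$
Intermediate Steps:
$H = \frac{13}{19}$ ($H = \frac{-13 + 26}{-4 + 23} = \frac{13}{19} \approx 0.68421$)
$\left(H + y\right)^{2} = \left(\frac{13}{19} - 41\right)^{2} = \left(- \frac{766}{19}\right)^{2} = \frac{586756}{361}$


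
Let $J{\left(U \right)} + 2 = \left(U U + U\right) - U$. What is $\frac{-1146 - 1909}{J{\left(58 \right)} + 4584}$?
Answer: $- \frac{3055}{7946} \approx -0.38447$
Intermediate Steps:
$J{\left(U \right)} = -2 + U^{2}$ ($J{\left(U \right)} = -2 + \left(\left(U U + U\right) - U\right) = -2 + \left(\left(U^{2} + U\right) - U\right) = -2 + \left(\left(U + U^{2}\right) - U\right) = -2 + U^{2}$)
$\frac{-1146 - 1909}{J{\left(58 \right)} + 4584} = \frac{-1146 - 1909}{\left(-2 + 58^{2}\right) + 4584} = - \frac{3055}{\left(-2 + 3364\right) + 4584} = - \frac{3055}{3362 + 4584} = - \frac{3055}{7946}$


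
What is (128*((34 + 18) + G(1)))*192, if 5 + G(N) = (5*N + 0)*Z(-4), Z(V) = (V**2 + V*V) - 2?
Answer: 4841472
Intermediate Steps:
Z(V) = -2 + 2*V**2 (Z(V) = (V**2 + V**2) - 2 = 2*V**2 - 2 = -2 + 2*V**2)
G(N) = -5 + 150*N (G(N) = -5 + (5*N + 0)*(-2 + 2*(-4)**2) = -5 + (5*N)*(-2 + 2*16) = -5 + (5*N)*(-2 + 32) = -5 + (5*N)*30 = -5 + 150*N)
(128*((34 + 18) + G(1)))*192 = (128*((34 + 18) + (-5 + 150*1)))*192 = (128*(52 + (-5 + 150)))*192 = (128*(52 + 145))*192 = (128*197)*192 = 25216*192 = 4841472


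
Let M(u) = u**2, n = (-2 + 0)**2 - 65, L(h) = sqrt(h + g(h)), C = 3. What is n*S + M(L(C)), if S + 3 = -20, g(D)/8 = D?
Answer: 1430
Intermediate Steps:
g(D) = 8*D
L(h) = 3*sqrt(h) (L(h) = sqrt(h + 8*h) = sqrt(9*h) = 3*sqrt(h))
n = -61 (n = (-2)**2 - 65 = 4 - 65 = -61)
S = -23 (S = -3 - 20 = -23)
n*S + M(L(C)) = -61*(-23) + (3*sqrt(3))**2 = 1403 + 27 = 1430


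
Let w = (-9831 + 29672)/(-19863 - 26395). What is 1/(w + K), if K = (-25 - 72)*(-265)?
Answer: 46258/1189042049 ≈ 3.8904e-5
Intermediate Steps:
w = -19841/46258 (w = 19841/(-46258) = 19841*(-1/46258) = -19841/46258 ≈ -0.42892)
K = 25705 (K = -97*(-265) = 25705)
1/(w + K) = 1/(-19841/46258 + 25705) = 1/(1189042049/46258) = 46258/1189042049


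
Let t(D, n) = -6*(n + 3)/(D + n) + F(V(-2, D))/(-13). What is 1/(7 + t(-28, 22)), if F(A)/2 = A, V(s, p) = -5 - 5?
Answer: 13/436 ≈ 0.029817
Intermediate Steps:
V(s, p) = -10
F(A) = 2*A
t(D, n) = 20/13 - 6*(3 + n)/(D + n) (t(D, n) = -6*(n + 3)/(D + n) + (2*(-10))/(-13) = -6*(3 + n)/(D + n) - 20*(-1/13) = -6*(3 + n)/(D + n) + 20/13 = 20/13 - 6*(3 + n)/(D + n))
1/(7 + t(-28, 22)) = 1/(7 + 2*(-117 - 29*22 + 10*(-28))/(13*(-28 + 22))) = 1/(7 + (2/13)*(-117 - 638 - 280)/(-6)) = 1/(7 + (2/13)*(-⅙)*(-1035)) = 1/(7 + 345/13) = 1/(436/13) = 13/436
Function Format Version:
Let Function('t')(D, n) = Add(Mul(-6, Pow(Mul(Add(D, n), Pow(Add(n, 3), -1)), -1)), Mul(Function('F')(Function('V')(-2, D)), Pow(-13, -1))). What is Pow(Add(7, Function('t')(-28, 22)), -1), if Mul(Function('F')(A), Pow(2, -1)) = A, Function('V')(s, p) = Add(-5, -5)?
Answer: Rational(13, 436) ≈ 0.029817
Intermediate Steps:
Function('V')(s, p) = -10
Function('F')(A) = Mul(2, A)
Function('t')(D, n) = Add(Rational(20, 13), Mul(-6, Pow(Add(D, n), -1), Add(3, n))) (Function('t')(D, n) = Add(Mul(-6, Pow(Mul(Add(D, n), Pow(Add(n, 3), -1)), -1)), Mul(Mul(2, -10), Pow(-13, -1))) = Add(Mul(-6, Pow(Mul(Add(D, n), Pow(Add(3, n), -1)), -1)), Mul(-20, Rational(-1, 13))) = Add(Mul(-6, Pow(Mul(Pow(Add(3, n), -1), Add(D, n)), -1)), Rational(20, 13)) = Add(Mul(-6, Mul(Pow(Add(D, n), -1), Add(3, n))), Rational(20, 13)) = Add(Mul(-6, Pow(Add(D, n), -1), Add(3, n)), Rational(20, 13)) = Add(Rational(20, 13), Mul(-6, Pow(Add(D, n), -1), Add(3, n))))
Pow(Add(7, Function('t')(-28, 22)), -1) = Pow(Add(7, Mul(Rational(2, 13), Pow(Add(-28, 22), -1), Add(-117, Mul(-29, 22), Mul(10, -28)))), -1) = Pow(Add(7, Mul(Rational(2, 13), Pow(-6, -1), Add(-117, -638, -280))), -1) = Pow(Add(7, Mul(Rational(2, 13), Rational(-1, 6), -1035)), -1) = Pow(Add(7, Rational(345, 13)), -1) = Pow(Rational(436, 13), -1) = Rational(13, 436)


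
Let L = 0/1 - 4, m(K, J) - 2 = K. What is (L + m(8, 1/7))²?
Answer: 36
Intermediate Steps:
m(K, J) = 2 + K
L = -4 (L = 0*1 - 4 = 0 - 4 = -4)
(L + m(8, 1/7))² = (-4 + (2 + 8))² = (-4 + 10)² = 6² = 36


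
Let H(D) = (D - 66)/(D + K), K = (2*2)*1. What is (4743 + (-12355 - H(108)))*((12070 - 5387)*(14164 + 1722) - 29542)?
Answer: -1615903139951/2 ≈ -8.0795e+11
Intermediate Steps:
K = 4 (K = 4*1 = 4)
H(D) = (-66 + D)/(4 + D) (H(D) = (D - 66)/(D + 4) = (-66 + D)/(4 + D))
(4743 + (-12355 - H(108)))*((12070 - 5387)*(14164 + 1722) - 29542) = (4743 + (-12355 - (-66 + 108)/(4 + 108)))*((12070 - 5387)*(14164 + 1722) - 29542) = (4743 + (-12355 - 42/112))*(6683*15886 - 29542) = (4743 + (-12355 - 42/112))*(106166138 - 29542) = (4743 + (-12355 - 1*3/8))*106136596 = (4743 + (-12355 - 3/8))*106136596 = (4743 - 98843/8)*106136596 = -60899/8*106136596 = -1615903139951/2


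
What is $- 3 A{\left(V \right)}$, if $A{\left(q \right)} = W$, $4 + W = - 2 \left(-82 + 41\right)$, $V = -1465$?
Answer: $-234$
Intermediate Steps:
$W = 78$ ($W = -4 - 2 \left(-82 + 41\right) = -4 - -82 = -4 + 82 = 78$)
$A{\left(q \right)} = 78$
$- 3 A{\left(V \right)} = \left(-3\right) 78 = -234$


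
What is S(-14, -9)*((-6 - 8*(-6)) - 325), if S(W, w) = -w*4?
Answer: -10188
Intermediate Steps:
S(W, w) = -4*w
S(-14, -9)*((-6 - 8*(-6)) - 325) = (-4*(-9))*((-6 - 8*(-6)) - 325) = 36*((-6 + 48) - 325) = 36*(42 - 325) = 36*(-283) = -10188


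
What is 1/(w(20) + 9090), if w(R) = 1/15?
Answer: 15/136351 ≈ 0.00011001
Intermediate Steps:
w(R) = 1/15
1/(w(20) + 9090) = 1/(1/15 + 9090) = 1/(136351/15) = 15/136351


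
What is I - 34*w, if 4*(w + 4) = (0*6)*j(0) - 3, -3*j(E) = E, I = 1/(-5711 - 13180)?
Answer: 6101791/37782 ≈ 161.50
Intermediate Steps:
I = -1/18891 (I = 1/(-18891) = -1/18891 ≈ -5.2935e-5)
j(E) = -E/3
w = -19/4 (w = -4 + ((0*6)*(-⅓*0) - 3)/4 = -4 + (0*0 - 3)/4 = -4 + (0 - 3)/4 = -4 + (¼)*(-3) = -4 - ¾ = -19/4 ≈ -4.7500)
I - 34*w = -1/18891 - 34*(-19/4) = -1/18891 + 323/2 = 6101791/37782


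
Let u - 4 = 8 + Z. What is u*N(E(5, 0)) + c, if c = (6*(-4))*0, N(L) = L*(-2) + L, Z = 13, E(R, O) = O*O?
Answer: 0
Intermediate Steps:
E(R, O) = O²
N(L) = -L (N(L) = -2*L + L = -L)
c = 0 (c = -24*0 = 0)
u = 25 (u = 4 + (8 + 13) = 4 + 21 = 25)
u*N(E(5, 0)) + c = 25*(-1*0²) + 0 = 25*(-1*0) + 0 = 25*0 + 0 = 0 + 0 = 0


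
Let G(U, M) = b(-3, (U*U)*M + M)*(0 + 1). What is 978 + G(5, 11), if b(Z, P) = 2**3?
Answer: 986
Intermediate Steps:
b(Z, P) = 8
G(U, M) = 8 (G(U, M) = 8*(0 + 1) = 8*1 = 8)
978 + G(5, 11) = 978 + 8 = 986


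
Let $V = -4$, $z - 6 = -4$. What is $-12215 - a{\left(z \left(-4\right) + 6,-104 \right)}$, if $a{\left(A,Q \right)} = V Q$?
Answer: $-12631$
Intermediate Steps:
$z = 2$ ($z = 6 - 4 = 2$)
$a{\left(A,Q \right)} = - 4 Q$
$-12215 - a{\left(z \left(-4\right) + 6,-104 \right)} = -12215 - \left(-4\right) \left(-104\right) = -12215 - 416 = -12631$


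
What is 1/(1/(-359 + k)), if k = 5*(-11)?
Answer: -414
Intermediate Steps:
k = -55
1/(1/(-359 + k)) = 1/(1/(-359 - 55)) = 1/(1/(-414)) = 1/(-1/414) = -414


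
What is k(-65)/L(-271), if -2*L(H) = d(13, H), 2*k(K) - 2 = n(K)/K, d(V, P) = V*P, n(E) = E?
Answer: 3/3523 ≈ 0.00085155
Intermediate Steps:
d(V, P) = P*V
k(K) = 3/2 (k(K) = 1 + (K/K)/2 = 1 + (½)*1 = 1 + ½ = 3/2)
L(H) = -13*H/2 (L(H) = -H*13/2 = -13*H/2)
k(-65)/L(-271) = 3/(2*((-13/2*(-271)))) = 3/(2*(3523/2)) = (3/2)*(2/3523) = 3/3523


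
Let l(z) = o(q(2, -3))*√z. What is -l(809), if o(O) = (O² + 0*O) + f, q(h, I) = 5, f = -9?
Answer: -16*√809 ≈ -455.09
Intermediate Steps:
o(O) = -9 + O² (o(O) = (O² + 0*O) - 9 = (O² + 0) - 9 = O² - 9 = -9 + O²)
l(z) = 16*√z (l(z) = (-9 + 5²)*√z = (-9 + 25)*√z = 16*√z)
-l(809) = -16*√809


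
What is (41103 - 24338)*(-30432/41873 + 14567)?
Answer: 10225536116635/41873 ≈ 2.4420e+8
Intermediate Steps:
(41103 - 24338)*(-30432/41873 + 14567) = 16765*(-30432*1/41873 + 14567) = 16765*(-30432/41873 + 14567) = 16765*(609933559/41873) = 10225536116635/41873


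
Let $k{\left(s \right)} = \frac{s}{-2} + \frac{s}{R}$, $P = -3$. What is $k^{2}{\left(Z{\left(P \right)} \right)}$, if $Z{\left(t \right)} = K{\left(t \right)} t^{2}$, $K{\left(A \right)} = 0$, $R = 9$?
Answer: $0$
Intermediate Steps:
$Z{\left(t \right)} = 0$ ($Z{\left(t \right)} = 0 t^{2} = 0$)
$k{\left(s \right)} = - \frac{7 s}{18}$ ($k{\left(s \right)} = \frac{s}{-2} + \frac{s}{9} = s \left(- \frac{1}{2}\right) + s \frac{1}{9} = - \frac{s}{2} + \frac{s}{9} = - \frac{7 s}{18}$)
$k^{2}{\left(Z{\left(P \right)} \right)} = \left(\left(- \frac{7}{18}\right) 0\right)^{2} = 0^{2} = 0$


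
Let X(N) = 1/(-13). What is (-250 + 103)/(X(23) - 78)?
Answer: 273/145 ≈ 1.8828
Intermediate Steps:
X(N) = -1/13
(-250 + 103)/(X(23) - 78) = (-250 + 103)/(-1/13 - 78) = -147/(-1015/13) = -147*(-13/1015) = 273/145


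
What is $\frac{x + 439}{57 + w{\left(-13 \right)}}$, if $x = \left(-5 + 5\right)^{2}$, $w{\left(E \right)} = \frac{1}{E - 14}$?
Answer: $\frac{11853}{1538} \approx 7.7068$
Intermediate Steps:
$w{\left(E \right)} = \frac{1}{-14 + E}$
$x = 0$ ($x = 0^{2} = 0$)
$\frac{x + 439}{57 + w{\left(-13 \right)}} = \frac{0 + 439}{57 + \frac{1}{-14 - 13}} = \frac{439}{57 + \frac{1}{-27}} = \frac{439}{57 - \frac{1}{27}} = \frac{439}{\frac{1538}{27}} = 439 \cdot \frac{27}{1538} = \frac{11853}{1538}$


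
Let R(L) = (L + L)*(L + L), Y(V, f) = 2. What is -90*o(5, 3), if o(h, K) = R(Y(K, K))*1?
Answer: -1440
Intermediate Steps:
R(L) = 4*L**2 (R(L) = (2*L)*(2*L) = 4*L**2)
o(h, K) = 16 (o(h, K) = (4*2**2)*1 = (4*4)*1 = 16*1 = 16)
-90*o(5, 3) = -90*16 = -1440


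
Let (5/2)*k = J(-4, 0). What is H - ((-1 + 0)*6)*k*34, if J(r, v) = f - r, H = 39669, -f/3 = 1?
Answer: 198753/5 ≈ 39751.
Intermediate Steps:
f = -3 (f = -3*1 = -3)
J(r, v) = -3 - r
k = ⅖ (k = 2*(-3 - 1*(-4))/5 = 2*(-3 + 4)/5 = (⅖)*1 = ⅖ ≈ 0.40000)
H - ((-1 + 0)*6)*k*34 = 39669 - ((-1 + 0)*6)*(⅖)*34 = 39669 - -1*6*(⅖)*34 = 39669 - (-6*⅖)*34 = 39669 - (-12)*34/5 = 39669 - 1*(-408/5) = 39669 + 408/5 = 198753/5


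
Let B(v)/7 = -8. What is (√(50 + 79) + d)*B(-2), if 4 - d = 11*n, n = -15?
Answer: -9464 - 56*√129 ≈ -10100.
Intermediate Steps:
B(v) = -56 (B(v) = 7*(-8) = -56)
d = 169 (d = 4 - 11*(-15) = 4 - 1*(-165) = 4 + 165 = 169)
(√(50 + 79) + d)*B(-2) = (√(50 + 79) + 169)*(-56) = (√129 + 169)*(-56) = (169 + √129)*(-56) = -9464 - 56*√129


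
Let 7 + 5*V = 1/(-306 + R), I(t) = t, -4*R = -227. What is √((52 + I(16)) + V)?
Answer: √1655005045/4985 ≈ 8.1608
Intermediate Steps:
R = 227/4 (R = -¼*(-227) = 227/4 ≈ 56.750)
V = -6983/4985 (V = -7/5 + 1/(5*(-306 + 227/4)) = -7/5 + 1/(5*(-997/4)) = -7/5 + (⅕)*(-4/997) = -7/5 - 4/4985 = -6983/4985 ≈ -1.4008)
√((52 + I(16)) + V) = √((52 + 16) - 6983/4985) = √(68 - 6983/4985) = √(331997/4985) = √1655005045/4985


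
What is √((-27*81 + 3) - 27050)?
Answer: I*√29234 ≈ 170.98*I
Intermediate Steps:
√((-27*81 + 3) - 27050) = √((-2187 + 3) - 27050) = √(-2184 - 27050) = √(-29234) = I*√29234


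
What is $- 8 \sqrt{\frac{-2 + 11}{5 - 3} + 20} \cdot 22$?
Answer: $- 616 \sqrt{2} \approx -871.16$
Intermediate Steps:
$- 8 \sqrt{\frac{-2 + 11}{5 - 3} + 20} \cdot 22 = - 8 \sqrt{\frac{9}{2} + 20} \cdot 22 = - 8 \sqrt{\frac{49}{2}} \cdot 22 = - 8 \frac{7 \sqrt{2}}{2} \cdot 22 = - 28 \sqrt{2} \cdot 22 = - 616 \sqrt{2}$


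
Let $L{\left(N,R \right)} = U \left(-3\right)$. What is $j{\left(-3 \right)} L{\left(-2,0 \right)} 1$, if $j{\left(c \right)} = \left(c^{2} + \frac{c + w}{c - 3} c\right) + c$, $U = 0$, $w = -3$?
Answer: $0$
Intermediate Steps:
$j{\left(c \right)} = c^{2} + 2 c$ ($j{\left(c \right)} = \left(c^{2} + \frac{c - 3}{c - 3} c\right) + c = \left(c^{2} + \frac{-3 + c}{-3 + c} c\right) + c = \left(c^{2} + 1 c\right) + c = \left(c^{2} + c\right) + c = \left(c + c^{2}\right) + c = c^{2} + 2 c$)
$L{\left(N,R \right)} = 0$ ($L{\left(N,R \right)} = 0 \left(-3\right) = 0$)
$j{\left(-3 \right)} L{\left(-2,0 \right)} 1 = - 3 \left(2 - 3\right) 0 \cdot 1 = \left(-3\right) \left(-1\right) 0 \cdot 1 = 3 \cdot 0 \cdot 1 = 0 \cdot 1 = 0$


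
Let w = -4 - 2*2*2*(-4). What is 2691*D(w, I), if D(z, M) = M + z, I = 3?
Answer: 83421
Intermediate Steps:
w = 28 (w = -4 - 8*(-4) = -4 - 2*(-16) = -4 + 32 = 28)
2691*D(w, I) = 2691*(3 + 28) = 2691*31 = 83421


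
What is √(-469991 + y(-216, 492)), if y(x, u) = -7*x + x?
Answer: I*√468695 ≈ 684.61*I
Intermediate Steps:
y(x, u) = -6*x
√(-469991 + y(-216, 492)) = √(-469991 - 6*(-216)) = √(-469991 + 1296) = √(-468695) = I*√468695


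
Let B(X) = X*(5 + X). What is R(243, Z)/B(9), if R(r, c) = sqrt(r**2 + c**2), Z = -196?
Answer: sqrt(97465)/126 ≈ 2.4777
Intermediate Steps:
R(r, c) = sqrt(c**2 + r**2)
R(243, Z)/B(9) = sqrt((-196)**2 + 243**2)/((9*(5 + 9))) = sqrt(38416 + 59049)/((9*14)) = sqrt(97465)/126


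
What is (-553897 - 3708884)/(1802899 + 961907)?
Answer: -1420927/921602 ≈ -1.5418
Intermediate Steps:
(-553897 - 3708884)/(1802899 + 961907) = -4262781/2764806 = -4262781*1/2764806 = -1420927/921602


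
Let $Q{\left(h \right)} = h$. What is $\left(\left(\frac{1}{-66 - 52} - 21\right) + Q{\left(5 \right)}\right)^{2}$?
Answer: $\frac{3568321}{13924} \approx 256.27$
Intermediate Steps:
$\left(\left(\frac{1}{-66 - 52} - 21\right) + Q{\left(5 \right)}\right)^{2} = \left(\left(\frac{1}{-66 - 52} - 21\right) + 5\right)^{2} = \left(\left(\frac{1}{-118} - 21\right) + 5\right)^{2} = \left(\left(- \frac{1}{118} - 21\right) + 5\right)^{2} = \left(- \frac{2479}{118} + 5\right)^{2} = \left(- \frac{1889}{118}\right)^{2} = \frac{3568321}{13924}$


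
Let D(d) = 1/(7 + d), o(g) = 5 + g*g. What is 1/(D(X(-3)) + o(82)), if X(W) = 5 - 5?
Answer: 7/47104 ≈ 0.00014861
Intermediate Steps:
X(W) = 0
o(g) = 5 + g²
1/(D(X(-3)) + o(82)) = 1/(1/(7 + 0) + (5 + 82²)) = 1/(1/7 + (5 + 6724)) = 1/(⅐ + 6729) = 1/(47104/7) = 7/47104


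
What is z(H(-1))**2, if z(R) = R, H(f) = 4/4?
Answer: 1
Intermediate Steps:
H(f) = 1 (H(f) = 4*(1/4) = 1)
z(H(-1))**2 = 1**2 = 1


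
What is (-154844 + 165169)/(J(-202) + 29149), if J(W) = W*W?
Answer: 10325/69953 ≈ 0.14760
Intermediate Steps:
J(W) = W²
(-154844 + 165169)/(J(-202) + 29149) = (-154844 + 165169)/((-202)² + 29149) = 10325/(40804 + 29149) = 10325/69953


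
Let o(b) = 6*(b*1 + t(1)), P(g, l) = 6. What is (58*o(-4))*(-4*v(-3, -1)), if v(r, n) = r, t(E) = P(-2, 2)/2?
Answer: -4176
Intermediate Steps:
t(E) = 3 (t(E) = 6/2 = 6*(1/2) = 3)
o(b) = 18 + 6*b (o(b) = 6*(b*1 + 3) = 6*(b + 3) = 6*(3 + b) = 18 + 6*b)
(58*o(-4))*(-4*v(-3, -1)) = (58*(18 + 6*(-4)))*(-4*(-3)) = (58*(18 - 24))*12 = (58*(-6))*12 = -348*12 = -4176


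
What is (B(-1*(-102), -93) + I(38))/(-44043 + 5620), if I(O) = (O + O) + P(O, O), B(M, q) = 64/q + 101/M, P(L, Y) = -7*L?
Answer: 599825/121493526 ≈ 0.0049371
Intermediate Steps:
I(O) = -5*O (I(O) = (O + O) - 7*O = 2*O - 7*O = -5*O)
(B(-1*(-102), -93) + I(38))/(-44043 + 5620) = ((64/(-93) + 101/((-1*(-102)))) - 5*38)/(-44043 + 5620) = ((64*(-1/93) + 101/102) - 190)/(-38423) = ((-64/93 + 101*(1/102)) - 190)*(-1/38423) = ((-64/93 + 101/102) - 190)*(-1/38423) = (955/3162 - 190)*(-1/38423) = -599825/3162*(-1/38423) = 599825/121493526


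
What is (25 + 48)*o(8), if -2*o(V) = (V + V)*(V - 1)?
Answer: -4088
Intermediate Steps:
o(V) = -V*(-1 + V) (o(V) = -(V + V)*(V - 1)/2 = -2*V*(-1 + V)/2 = -V*(-1 + V))
(25 + 48)*o(8) = (25 + 48)*(8*(1 - 1*8)) = 73*(8*(1 - 8)) = 73*(8*(-7)) = 73*(-56) = -4088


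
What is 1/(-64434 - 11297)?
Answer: -1/75731 ≈ -1.3205e-5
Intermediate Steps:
1/(-64434 - 11297) = 1/(-75731) = -1/75731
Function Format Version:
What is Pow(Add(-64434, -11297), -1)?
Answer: Rational(-1, 75731) ≈ -1.3205e-5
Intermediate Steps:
Pow(Add(-64434, -11297), -1) = Pow(-75731, -1) = Rational(-1, 75731)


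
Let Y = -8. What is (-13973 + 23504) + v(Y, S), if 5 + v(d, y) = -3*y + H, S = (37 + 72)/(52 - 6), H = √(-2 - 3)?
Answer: 437869/46 + I*√5 ≈ 9518.9 + 2.2361*I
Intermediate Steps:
H = I*√5 (H = √(-5) = I*√5 ≈ 2.2361*I)
S = 109/46 ≈ 2.3696
v(d, y) = -5 - 3*y + I*√5 (v(d, y) = -5 + (-3*y + I*√5) = -5 - 3*y + I*√5)
(-13973 + 23504) + v(Y, S) = (-13973 + 23504) + (-5 - 3*109/46 + I*√5) = 9531 + (-5 - 327/46 + I*√5) = 9531 + (-557/46 + I*√5) = 437869/46 + I*√5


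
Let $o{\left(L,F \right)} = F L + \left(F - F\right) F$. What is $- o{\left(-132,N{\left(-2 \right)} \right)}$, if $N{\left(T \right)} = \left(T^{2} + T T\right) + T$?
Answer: $792$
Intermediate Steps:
$N{\left(T \right)} = T + 2 T^{2}$ ($N{\left(T \right)} = \left(T^{2} + T^{2}\right) + T = 2 T^{2} + T = T + 2 T^{2}$)
$o{\left(L,F \right)} = F L$ ($o{\left(L,F \right)} = F L + 0 F = F L + 0 = F L$)
$- o{\left(-132,N{\left(-2 \right)} \right)} = - - 2 \left(1 + 2 \left(-2\right)\right) \left(-132\right) = - - 2 \left(1 - 4\right) \left(-132\right) = - \left(-2\right) \left(-3\right) \left(-132\right) = - 6 \left(-132\right) = \left(-1\right) \left(-792\right) = 792$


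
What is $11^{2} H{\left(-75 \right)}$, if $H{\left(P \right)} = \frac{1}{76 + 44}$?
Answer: $\frac{121}{120} \approx 1.0083$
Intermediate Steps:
$H{\left(P \right)} = \frac{1}{120}$
$11^{2} H{\left(-75 \right)} = 11^{2} \cdot \frac{1}{120} = 121 \cdot \frac{1}{120} = \frac{121}{120}$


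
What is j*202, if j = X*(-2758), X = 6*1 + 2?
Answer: -4456928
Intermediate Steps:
X = 8 (X = 6 + 2 = 8)
j = -22064 (j = 8*(-2758) = -22064)
j*202 = -22064*202 = -4456928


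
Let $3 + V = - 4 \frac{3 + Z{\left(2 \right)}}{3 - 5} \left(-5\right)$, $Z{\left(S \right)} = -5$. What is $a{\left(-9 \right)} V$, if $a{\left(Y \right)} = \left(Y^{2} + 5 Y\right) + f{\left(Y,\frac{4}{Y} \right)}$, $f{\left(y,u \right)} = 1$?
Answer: $629$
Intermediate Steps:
$V = 17$ ($V = -3 + - 4 \frac{3 - 5}{3 - 5} \left(-5\right) = -3 + - 4 \left(- \frac{2}{-2}\right) \left(-5\right) = -3 + - 4 \left(\left(-2\right) \left(- \frac{1}{2}\right)\right) \left(-5\right) = -3 + \left(-4\right) 1 \left(-5\right) = -3 - -20 = -3 + 20 = 17$)
$a{\left(Y \right)} = 1 + Y^{2} + 5 Y$ ($a{\left(Y \right)} = \left(Y^{2} + 5 Y\right) + 1 = 1 + Y^{2} + 5 Y$)
$a{\left(-9 \right)} V = \left(1 + \left(-9\right)^{2} + 5 \left(-9\right)\right) 17 = \left(1 + 81 - 45\right) 17 = 37 \cdot 17 = 629$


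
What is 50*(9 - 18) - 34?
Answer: -484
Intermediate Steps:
50*(9 - 18) - 34 = 50*(-9) - 34 = -450 - 34 = -484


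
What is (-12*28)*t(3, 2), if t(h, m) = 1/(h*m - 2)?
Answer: -84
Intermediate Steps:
t(h, m) = 1/(-2 + h*m)
(-12*28)*t(3, 2) = (-12*28)/(-2 + 3*2) = -336/(-2 + 6) = -336/4 = -336*¼ = -84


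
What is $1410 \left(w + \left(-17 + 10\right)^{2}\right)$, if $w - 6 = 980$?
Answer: $1459350$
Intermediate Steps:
$w = 986$ ($w = 6 + 980 = 986$)
$1410 \left(w + \left(-17 + 10\right)^{2}\right) = 1410 \left(986 + \left(-17 + 10\right)^{2}\right) = 1410 \left(986 + \left(-7\right)^{2}\right) = 1410 \left(986 + 49\right) = 1410 \cdot 1035 = 1459350$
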